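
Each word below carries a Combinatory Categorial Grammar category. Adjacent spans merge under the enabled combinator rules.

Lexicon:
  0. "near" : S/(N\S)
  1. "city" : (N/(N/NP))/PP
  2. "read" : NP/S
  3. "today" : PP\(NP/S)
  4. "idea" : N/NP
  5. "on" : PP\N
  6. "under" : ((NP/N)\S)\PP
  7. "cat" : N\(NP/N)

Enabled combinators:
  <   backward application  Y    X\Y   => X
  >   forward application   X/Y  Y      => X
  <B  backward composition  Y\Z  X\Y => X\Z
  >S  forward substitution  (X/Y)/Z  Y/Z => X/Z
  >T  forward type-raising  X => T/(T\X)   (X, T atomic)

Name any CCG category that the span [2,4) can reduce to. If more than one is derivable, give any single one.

[0,8] S   >
  [0,1] "near" : S/(N\S)
  [1,8] N\S   <B
    [1,7] (NP/N)\S   <
      [1,6] PP   <
        [1,5] N   >
          [1,4] N/(N/NP)   >
            [1,2] "city" : (N/(N/NP))/PP
            [2,4] PP   <
              [2,3] "read" : NP/S
              [3,4] "today" : PP\(NP/S)
          [4,5] "idea" : N/NP
        [5,6] "on" : PP\N
      [6,7] "under" : ((NP/N)\S)\PP
    [7,8] "cat" : N\(NP/N)

PP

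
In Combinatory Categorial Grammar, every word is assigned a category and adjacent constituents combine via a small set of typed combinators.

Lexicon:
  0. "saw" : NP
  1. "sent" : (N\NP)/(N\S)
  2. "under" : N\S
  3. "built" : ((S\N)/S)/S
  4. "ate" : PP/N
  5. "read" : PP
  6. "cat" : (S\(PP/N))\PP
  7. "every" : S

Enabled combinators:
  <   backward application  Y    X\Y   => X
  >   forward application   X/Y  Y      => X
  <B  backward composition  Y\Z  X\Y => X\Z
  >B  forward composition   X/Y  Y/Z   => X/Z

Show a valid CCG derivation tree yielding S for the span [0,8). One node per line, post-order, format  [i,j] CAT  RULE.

[0,1] NP  lex  "saw"
[1,2] (N\NP)/(N\S)  lex  "sent"
[2,3] N\S  lex  "under"
[1,3] N\NP  >  k=2
[3,4] ((S\N)/S)/S  lex  "built"
[4,5] PP/N  lex  "ate"
[5,6] PP  lex  "read"
[6,7] (S\(PP/N))\PP  lex  "cat"
[5,7] S\(PP/N)  <  k=6
[4,7] S  <  k=5
[3,7] (S\N)/S  >  k=4
[7,8] S  lex  "every"
[3,8] S\N  >  k=7
[1,8] S\NP  <B  k=3
[0,8] S  <  k=1

[0,8] S   <
  [0,1] "saw" : NP
  [1,8] S\NP   <B
    [1,3] N\NP   >
      [1,2] "sent" : (N\NP)/(N\S)
      [2,3] "under" : N\S
    [3,8] S\N   >
      [3,7] (S\N)/S   >
        [3,4] "built" : ((S\N)/S)/S
        [4,7] S   <
          [4,5] "ate" : PP/N
          [5,7] S\(PP/N)   <
            [5,6] "read" : PP
            [6,7] "cat" : (S\(PP/N))\PP
      [7,8] "every" : S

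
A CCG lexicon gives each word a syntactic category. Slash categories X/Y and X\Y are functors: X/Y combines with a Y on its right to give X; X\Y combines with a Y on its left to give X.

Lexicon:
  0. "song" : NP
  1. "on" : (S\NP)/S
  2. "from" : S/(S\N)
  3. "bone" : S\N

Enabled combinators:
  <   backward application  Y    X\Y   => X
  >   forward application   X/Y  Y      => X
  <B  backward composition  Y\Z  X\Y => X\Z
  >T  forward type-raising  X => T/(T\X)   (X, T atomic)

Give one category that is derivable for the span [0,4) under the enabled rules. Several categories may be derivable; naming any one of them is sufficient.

[0,4] S   >
  [0,1] S/(S\NP)   >T
    [0,1] "song" : NP
  [1,4] S\NP   >
    [1,2] "on" : (S\NP)/S
    [2,4] S   >
      [2,3] "from" : S/(S\N)
      [3,4] "bone" : S\N

S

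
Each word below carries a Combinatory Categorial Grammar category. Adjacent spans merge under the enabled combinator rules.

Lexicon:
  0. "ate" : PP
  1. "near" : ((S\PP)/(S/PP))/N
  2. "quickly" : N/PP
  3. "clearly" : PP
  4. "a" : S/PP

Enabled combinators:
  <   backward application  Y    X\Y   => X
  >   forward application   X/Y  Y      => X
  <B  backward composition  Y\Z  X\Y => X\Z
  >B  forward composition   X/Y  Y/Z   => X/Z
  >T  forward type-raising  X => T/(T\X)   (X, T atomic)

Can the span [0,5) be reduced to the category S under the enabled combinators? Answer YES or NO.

YES

[0,5] S   <
  [0,1] "ate" : PP
  [1,5] S\PP   >
    [1,4] (S\PP)/(S/PP)   >
      [1,2] "near" : ((S\PP)/(S/PP))/N
      [2,4] N   >
        [2,3] "quickly" : N/PP
        [3,4] "clearly" : PP
    [4,5] "a" : S/PP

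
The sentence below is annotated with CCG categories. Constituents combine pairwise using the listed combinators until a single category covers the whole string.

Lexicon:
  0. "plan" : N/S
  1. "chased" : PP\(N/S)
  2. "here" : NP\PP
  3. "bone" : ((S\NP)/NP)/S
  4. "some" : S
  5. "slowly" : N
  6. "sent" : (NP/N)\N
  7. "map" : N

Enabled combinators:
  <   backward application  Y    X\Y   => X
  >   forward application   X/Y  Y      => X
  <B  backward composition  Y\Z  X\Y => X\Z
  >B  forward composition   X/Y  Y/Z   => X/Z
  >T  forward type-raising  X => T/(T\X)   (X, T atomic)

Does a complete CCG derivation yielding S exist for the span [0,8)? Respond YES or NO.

[0,8] S   <
  [0,3] NP   <
    [0,2] PP   <
      [0,1] "plan" : N/S
      [1,2] "chased" : PP\(N/S)
    [2,3] "here" : NP\PP
  [3,8] S\NP   >
    [3,5] (S\NP)/NP   >
      [3,4] "bone" : ((S\NP)/NP)/S
      [4,5] "some" : S
    [5,8] NP   >
      [5,7] NP/N   <
        [5,6] "slowly" : N
        [6,7] "sent" : (NP/N)\N
      [7,8] "map" : N

YES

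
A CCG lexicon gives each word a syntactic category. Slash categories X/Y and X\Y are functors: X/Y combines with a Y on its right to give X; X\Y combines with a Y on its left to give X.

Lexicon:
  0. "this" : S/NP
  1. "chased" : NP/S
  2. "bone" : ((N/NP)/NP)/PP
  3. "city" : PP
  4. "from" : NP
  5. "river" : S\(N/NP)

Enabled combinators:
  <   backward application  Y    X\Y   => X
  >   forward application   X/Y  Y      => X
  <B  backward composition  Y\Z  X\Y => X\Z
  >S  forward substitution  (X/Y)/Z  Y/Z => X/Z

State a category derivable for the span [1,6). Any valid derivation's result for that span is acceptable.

[0,6] S   >
  [0,1] "this" : S/NP
  [1,6] NP   >
    [1,2] "chased" : NP/S
    [2,6] S   <
      [2,5] N/NP   >
        [2,4] (N/NP)/NP   >
          [2,3] "bone" : ((N/NP)/NP)/PP
          [3,4] "city" : PP
        [4,5] "from" : NP
      [5,6] "river" : S\(N/NP)

NP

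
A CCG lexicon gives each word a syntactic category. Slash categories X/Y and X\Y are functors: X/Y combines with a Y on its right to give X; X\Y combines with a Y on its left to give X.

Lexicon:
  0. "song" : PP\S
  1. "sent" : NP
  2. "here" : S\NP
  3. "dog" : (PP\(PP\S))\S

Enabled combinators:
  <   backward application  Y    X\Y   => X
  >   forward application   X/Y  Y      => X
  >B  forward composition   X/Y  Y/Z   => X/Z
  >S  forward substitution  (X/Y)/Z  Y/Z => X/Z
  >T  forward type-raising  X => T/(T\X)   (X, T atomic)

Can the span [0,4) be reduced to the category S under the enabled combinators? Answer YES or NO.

PP\S NP S\NP (PP\(PP\S))\S
CKY chart[0,4] = {N/(N\PP), NP/(NP\PP), PP, PP/(PP\PP), S/(S\PP)}; S ∉ chart

NO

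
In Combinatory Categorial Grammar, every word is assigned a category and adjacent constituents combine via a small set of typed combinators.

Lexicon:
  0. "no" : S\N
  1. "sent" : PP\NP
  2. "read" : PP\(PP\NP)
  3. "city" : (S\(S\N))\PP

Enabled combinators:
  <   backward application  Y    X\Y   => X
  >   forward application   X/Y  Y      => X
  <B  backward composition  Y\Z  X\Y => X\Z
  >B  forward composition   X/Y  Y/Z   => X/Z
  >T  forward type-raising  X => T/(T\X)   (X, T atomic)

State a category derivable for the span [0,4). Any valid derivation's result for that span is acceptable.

S

[0,4] S   <
  [0,1] "no" : S\N
  [1,4] S\(S\N)   <
    [1,3] PP   <
      [1,2] "sent" : PP\NP
      [2,3] "read" : PP\(PP\NP)
    [3,4] "city" : (S\(S\N))\PP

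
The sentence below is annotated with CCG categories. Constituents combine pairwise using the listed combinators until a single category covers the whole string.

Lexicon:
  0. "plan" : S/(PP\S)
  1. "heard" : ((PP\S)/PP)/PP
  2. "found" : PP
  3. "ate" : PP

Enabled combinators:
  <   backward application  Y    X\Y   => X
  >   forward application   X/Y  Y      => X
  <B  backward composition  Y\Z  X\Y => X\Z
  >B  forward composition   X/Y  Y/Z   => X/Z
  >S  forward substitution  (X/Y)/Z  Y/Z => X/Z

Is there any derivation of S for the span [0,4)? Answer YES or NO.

YES

[0,4] S   >
  [0,1] "plan" : S/(PP\S)
  [1,4] PP\S   >
    [1,3] (PP\S)/PP   >
      [1,2] "heard" : ((PP\S)/PP)/PP
      [2,3] "found" : PP
    [3,4] "ate" : PP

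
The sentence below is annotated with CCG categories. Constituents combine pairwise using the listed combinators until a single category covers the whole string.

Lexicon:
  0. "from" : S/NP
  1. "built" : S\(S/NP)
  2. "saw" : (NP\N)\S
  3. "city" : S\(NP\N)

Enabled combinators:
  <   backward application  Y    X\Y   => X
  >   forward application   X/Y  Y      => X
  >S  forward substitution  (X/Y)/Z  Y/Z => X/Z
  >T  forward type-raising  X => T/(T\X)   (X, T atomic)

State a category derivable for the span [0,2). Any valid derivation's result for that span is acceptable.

S

[0,4] S   <
  [0,3] NP\N   <
    [0,2] S   <
      [0,1] "from" : S/NP
      [1,2] "built" : S\(S/NP)
    [2,3] "saw" : (NP\N)\S
  [3,4] "city" : S\(NP\N)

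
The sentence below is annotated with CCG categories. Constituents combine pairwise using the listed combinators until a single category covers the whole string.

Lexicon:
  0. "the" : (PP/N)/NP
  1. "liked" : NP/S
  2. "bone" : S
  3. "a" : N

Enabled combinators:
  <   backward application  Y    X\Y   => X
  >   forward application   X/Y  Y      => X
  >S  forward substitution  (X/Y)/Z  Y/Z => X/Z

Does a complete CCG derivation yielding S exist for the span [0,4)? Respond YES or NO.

(PP/N)/NP NP/S S N
CKY chart[0,4] = {PP}; S ∉ chart

NO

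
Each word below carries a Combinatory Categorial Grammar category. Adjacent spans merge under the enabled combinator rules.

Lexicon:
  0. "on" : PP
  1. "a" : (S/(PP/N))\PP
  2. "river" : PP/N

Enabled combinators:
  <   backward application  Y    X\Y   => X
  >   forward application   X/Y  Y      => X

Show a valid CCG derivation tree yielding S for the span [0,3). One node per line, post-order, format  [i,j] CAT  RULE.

[0,3] S   >
  [0,2] S/(PP/N)   <
    [0,1] "on" : PP
    [1,2] "a" : (S/(PP/N))\PP
  [2,3] "river" : PP/N

[0,1] PP  lex  "on"
[1,2] (S/(PP/N))\PP  lex  "a"
[0,2] S/(PP/N)  <  k=1
[2,3] PP/N  lex  "river"
[0,3] S  >  k=2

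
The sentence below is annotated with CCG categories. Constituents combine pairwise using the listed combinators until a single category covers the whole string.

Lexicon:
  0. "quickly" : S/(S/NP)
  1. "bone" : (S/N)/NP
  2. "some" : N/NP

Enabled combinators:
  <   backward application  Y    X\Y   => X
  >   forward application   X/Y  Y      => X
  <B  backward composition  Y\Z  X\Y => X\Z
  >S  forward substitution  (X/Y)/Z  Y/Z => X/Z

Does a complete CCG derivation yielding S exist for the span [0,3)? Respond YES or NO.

[0,3] S   >
  [0,1] "quickly" : S/(S/NP)
  [1,3] S/NP   >S
    [1,2] "bone" : (S/N)/NP
    [2,3] "some" : N/NP

YES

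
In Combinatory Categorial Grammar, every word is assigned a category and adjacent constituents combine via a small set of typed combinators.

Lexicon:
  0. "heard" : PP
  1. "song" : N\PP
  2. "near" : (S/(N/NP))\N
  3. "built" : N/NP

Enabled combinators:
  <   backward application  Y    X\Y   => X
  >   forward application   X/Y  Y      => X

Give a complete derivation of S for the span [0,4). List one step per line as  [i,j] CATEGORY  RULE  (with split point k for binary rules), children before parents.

[0,4] S   >
  [0,3] S/(N/NP)   <
    [0,2] N   <
      [0,1] "heard" : PP
      [1,2] "song" : N\PP
    [2,3] "near" : (S/(N/NP))\N
  [3,4] "built" : N/NP

[0,1] PP  lex  "heard"
[1,2] N\PP  lex  "song"
[0,2] N  <  k=1
[2,3] (S/(N/NP))\N  lex  "near"
[0,3] S/(N/NP)  <  k=2
[3,4] N/NP  lex  "built"
[0,4] S  >  k=3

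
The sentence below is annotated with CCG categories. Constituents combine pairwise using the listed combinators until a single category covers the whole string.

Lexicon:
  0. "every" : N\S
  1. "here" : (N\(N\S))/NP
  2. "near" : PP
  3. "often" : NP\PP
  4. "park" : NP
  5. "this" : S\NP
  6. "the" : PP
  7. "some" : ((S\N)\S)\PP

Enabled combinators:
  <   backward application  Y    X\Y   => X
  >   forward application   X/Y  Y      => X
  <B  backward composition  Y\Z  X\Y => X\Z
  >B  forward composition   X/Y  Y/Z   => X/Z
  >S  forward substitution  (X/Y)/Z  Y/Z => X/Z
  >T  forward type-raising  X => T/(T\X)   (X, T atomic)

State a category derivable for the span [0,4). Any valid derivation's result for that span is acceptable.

[0,8] S   <
  [0,4] N   <
    [0,1] "every" : N\S
    [1,4] N\(N\S)   >
      [1,2] "here" : (N\(N\S))/NP
      [2,4] NP   <
        [2,3] "near" : PP
        [3,4] "often" : NP\PP
  [4,8] S\N   <
    [4,6] S   >
      [4,5] S/(S\NP)   >T
        [4,5] "park" : NP
      [5,6] "this" : S\NP
    [6,8] (S\N)\S   <
      [6,7] "the" : PP
      [7,8] "some" : ((S\N)\S)\PP

N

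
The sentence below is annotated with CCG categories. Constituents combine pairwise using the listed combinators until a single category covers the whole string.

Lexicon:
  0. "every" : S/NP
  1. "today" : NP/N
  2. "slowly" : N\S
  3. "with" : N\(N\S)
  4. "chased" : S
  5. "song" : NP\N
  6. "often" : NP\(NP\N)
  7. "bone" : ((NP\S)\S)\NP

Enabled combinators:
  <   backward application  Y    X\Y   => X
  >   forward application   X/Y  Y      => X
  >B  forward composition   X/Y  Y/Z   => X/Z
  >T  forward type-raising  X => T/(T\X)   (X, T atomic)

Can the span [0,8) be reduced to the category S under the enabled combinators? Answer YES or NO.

S/NP NP/N N\S N\(N\S) S NP\N NP\(NP\N) ((NP\S)\S)\NP
CKY chart[0,8] = {N/(N\NP), NP, NP/(NP\NP), PP/(PP\NP), S/(S\NP)}; S ∉ chart

NO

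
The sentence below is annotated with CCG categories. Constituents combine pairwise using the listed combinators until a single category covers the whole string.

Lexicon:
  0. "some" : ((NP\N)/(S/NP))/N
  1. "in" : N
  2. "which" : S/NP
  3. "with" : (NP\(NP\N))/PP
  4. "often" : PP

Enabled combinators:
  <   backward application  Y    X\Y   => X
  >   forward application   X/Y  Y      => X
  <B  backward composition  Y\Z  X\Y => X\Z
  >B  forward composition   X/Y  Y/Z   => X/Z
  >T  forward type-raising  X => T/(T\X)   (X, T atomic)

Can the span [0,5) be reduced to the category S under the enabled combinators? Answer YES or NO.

((NP\N)/(S/NP))/N N S/NP (NP\(NP\N))/PP PP
CKY chart[0,5] = {N/(N\NP), NP, NP/(NP\NP), PP/(PP\NP), S/(S\NP)}; S ∉ chart

NO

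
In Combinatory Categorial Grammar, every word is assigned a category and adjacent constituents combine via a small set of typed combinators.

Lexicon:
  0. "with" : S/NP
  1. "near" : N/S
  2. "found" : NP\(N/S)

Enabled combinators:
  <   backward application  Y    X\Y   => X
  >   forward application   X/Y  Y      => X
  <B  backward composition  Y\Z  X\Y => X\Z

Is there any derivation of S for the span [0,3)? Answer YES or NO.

YES

[0,3] S   >
  [0,1] "with" : S/NP
  [1,3] NP   <
    [1,2] "near" : N/S
    [2,3] "found" : NP\(N/S)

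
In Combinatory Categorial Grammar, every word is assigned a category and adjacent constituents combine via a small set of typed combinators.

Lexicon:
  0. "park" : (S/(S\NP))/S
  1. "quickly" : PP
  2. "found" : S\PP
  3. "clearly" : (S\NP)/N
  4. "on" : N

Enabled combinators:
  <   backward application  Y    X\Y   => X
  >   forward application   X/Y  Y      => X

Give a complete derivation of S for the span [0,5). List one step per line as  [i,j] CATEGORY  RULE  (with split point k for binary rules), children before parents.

[0,5] S   >
  [0,3] S/(S\NP)   >
    [0,1] "park" : (S/(S\NP))/S
    [1,3] S   <
      [1,2] "quickly" : PP
      [2,3] "found" : S\PP
  [3,5] S\NP   >
    [3,4] "clearly" : (S\NP)/N
    [4,5] "on" : N

[0,1] (S/(S\NP))/S  lex  "park"
[1,2] PP  lex  "quickly"
[2,3] S\PP  lex  "found"
[1,3] S  <  k=2
[0,3] S/(S\NP)  >  k=1
[3,4] (S\NP)/N  lex  "clearly"
[4,5] N  lex  "on"
[3,5] S\NP  >  k=4
[0,5] S  >  k=3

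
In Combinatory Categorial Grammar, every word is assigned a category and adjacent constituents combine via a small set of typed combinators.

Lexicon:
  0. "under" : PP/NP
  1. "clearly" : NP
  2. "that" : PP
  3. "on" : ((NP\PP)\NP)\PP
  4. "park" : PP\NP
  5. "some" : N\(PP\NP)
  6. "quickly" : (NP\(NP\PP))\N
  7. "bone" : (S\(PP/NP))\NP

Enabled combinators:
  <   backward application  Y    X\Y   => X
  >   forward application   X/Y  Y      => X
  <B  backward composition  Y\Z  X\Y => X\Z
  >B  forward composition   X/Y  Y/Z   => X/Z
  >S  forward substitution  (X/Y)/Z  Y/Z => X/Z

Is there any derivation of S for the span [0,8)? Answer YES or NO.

YES

[0,8] S   <
  [0,1] "under" : PP/NP
  [1,8] S\(PP/NP)   <
    [1,7] NP   <
      [1,4] NP\PP   <
        [1,2] "clearly" : NP
        [2,4] (NP\PP)\NP   <
          [2,3] "that" : PP
          [3,4] "on" : ((NP\PP)\NP)\PP
      [4,7] NP\(NP\PP)   <
        [4,6] N   <
          [4,5] "park" : PP\NP
          [5,6] "some" : N\(PP\NP)
        [6,7] "quickly" : (NP\(NP\PP))\N
    [7,8] "bone" : (S\(PP/NP))\NP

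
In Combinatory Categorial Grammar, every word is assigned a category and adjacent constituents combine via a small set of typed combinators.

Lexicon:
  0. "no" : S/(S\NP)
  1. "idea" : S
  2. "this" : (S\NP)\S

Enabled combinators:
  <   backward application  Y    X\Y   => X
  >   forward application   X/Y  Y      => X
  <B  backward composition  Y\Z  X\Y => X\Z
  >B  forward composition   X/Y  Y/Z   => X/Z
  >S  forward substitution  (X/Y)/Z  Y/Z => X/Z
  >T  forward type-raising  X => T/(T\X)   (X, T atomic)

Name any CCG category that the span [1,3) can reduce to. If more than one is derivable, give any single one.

[0,3] S   >
  [0,1] "no" : S/(S\NP)
  [1,3] S\NP   <
    [1,2] "idea" : S
    [2,3] "this" : (S\NP)\S

S\NP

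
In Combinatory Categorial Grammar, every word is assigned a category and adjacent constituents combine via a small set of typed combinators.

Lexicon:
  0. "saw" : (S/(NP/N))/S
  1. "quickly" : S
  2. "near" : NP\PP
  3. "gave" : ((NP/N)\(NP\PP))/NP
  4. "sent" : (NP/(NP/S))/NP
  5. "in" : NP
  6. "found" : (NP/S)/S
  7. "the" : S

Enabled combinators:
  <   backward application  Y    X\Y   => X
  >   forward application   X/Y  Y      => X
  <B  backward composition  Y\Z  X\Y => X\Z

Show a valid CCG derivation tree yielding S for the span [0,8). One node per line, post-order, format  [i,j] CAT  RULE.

[0,1] (S/(NP/N))/S  lex  "saw"
[1,2] S  lex  "quickly"
[0,2] S/(NP/N)  >  k=1
[2,3] NP\PP  lex  "near"
[3,4] ((NP/N)\(NP\PP))/NP  lex  "gave"
[4,5] (NP/(NP/S))/NP  lex  "sent"
[5,6] NP  lex  "in"
[4,6] NP/(NP/S)  >  k=5
[6,7] (NP/S)/S  lex  "found"
[7,8] S  lex  "the"
[6,8] NP/S  >  k=7
[4,8] NP  >  k=6
[3,8] (NP/N)\(NP\PP)  >  k=4
[2,8] NP/N  <  k=3
[0,8] S  >  k=2

[0,8] S   >
  [0,2] S/(NP/N)   >
    [0,1] "saw" : (S/(NP/N))/S
    [1,2] "quickly" : S
  [2,8] NP/N   <
    [2,3] "near" : NP\PP
    [3,8] (NP/N)\(NP\PP)   >
      [3,4] "gave" : ((NP/N)\(NP\PP))/NP
      [4,8] NP   >
        [4,6] NP/(NP/S)   >
          [4,5] "sent" : (NP/(NP/S))/NP
          [5,6] "in" : NP
        [6,8] NP/S   >
          [6,7] "found" : (NP/S)/S
          [7,8] "the" : S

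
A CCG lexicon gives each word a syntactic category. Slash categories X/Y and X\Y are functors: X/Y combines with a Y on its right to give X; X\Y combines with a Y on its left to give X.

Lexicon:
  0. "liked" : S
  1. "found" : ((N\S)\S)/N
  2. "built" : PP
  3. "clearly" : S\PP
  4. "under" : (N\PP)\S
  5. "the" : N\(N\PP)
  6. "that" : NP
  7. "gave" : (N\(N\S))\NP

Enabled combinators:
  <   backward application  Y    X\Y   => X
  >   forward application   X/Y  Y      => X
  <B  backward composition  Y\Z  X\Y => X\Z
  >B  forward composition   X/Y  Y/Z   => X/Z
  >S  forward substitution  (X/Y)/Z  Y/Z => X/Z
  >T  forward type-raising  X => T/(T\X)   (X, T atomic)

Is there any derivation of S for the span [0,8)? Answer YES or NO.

NO

S ((N\S)\S)/N PP S\PP (N\PP)\S N\(N\PP) NP (N\(N\S))\NP
CKY chart[0,8] = {N, N/(N\N), NP/(NP\N), PP/(PP\N), S/(S\N)}; S ∉ chart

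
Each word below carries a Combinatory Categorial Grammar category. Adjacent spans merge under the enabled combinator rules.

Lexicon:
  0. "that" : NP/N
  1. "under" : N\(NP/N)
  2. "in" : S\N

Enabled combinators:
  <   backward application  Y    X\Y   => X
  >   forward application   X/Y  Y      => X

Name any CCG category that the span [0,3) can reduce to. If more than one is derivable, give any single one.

[0,3] S   <
  [0,2] N   <
    [0,1] "that" : NP/N
    [1,2] "under" : N\(NP/N)
  [2,3] "in" : S\N

S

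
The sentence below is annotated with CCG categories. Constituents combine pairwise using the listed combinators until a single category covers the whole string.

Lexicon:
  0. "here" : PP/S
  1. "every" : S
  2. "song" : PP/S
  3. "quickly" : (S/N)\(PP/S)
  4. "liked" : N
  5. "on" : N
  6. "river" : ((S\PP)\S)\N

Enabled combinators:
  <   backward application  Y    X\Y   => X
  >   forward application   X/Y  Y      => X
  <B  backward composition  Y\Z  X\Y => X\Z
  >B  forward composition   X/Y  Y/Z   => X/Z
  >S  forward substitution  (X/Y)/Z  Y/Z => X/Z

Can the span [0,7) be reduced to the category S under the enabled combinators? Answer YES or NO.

YES

[0,7] S   <
  [0,2] PP   >
    [0,1] "here" : PP/S
    [1,2] "every" : S
  [2,7] S\PP   <
    [2,5] S   >
      [2,4] S/N   <
        [2,3] "song" : PP/S
        [3,4] "quickly" : (S/N)\(PP/S)
      [4,5] "liked" : N
    [5,7] (S\PP)\S   <
      [5,6] "on" : N
      [6,7] "river" : ((S\PP)\S)\N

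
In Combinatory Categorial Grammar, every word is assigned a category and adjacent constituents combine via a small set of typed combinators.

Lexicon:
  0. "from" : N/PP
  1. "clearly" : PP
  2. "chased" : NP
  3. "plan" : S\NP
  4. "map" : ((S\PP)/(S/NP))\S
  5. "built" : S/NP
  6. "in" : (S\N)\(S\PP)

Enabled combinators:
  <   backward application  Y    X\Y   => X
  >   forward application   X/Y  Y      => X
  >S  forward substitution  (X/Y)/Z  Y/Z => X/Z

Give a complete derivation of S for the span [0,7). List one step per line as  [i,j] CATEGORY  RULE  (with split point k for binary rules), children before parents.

[0,1] N/PP  lex  "from"
[1,2] PP  lex  "clearly"
[0,2] N  >  k=1
[2,3] NP  lex  "chased"
[3,4] S\NP  lex  "plan"
[2,4] S  <  k=3
[4,5] ((S\PP)/(S/NP))\S  lex  "map"
[2,5] (S\PP)/(S/NP)  <  k=4
[5,6] S/NP  lex  "built"
[2,6] S\PP  >  k=5
[6,7] (S\N)\(S\PP)  lex  "in"
[2,7] S\N  <  k=6
[0,7] S  <  k=2

[0,7] S   <
  [0,2] N   >
    [0,1] "from" : N/PP
    [1,2] "clearly" : PP
  [2,7] S\N   <
    [2,6] S\PP   >
      [2,5] (S\PP)/(S/NP)   <
        [2,4] S   <
          [2,3] "chased" : NP
          [3,4] "plan" : S\NP
        [4,5] "map" : ((S\PP)/(S/NP))\S
      [5,6] "built" : S/NP
    [6,7] "in" : (S\N)\(S\PP)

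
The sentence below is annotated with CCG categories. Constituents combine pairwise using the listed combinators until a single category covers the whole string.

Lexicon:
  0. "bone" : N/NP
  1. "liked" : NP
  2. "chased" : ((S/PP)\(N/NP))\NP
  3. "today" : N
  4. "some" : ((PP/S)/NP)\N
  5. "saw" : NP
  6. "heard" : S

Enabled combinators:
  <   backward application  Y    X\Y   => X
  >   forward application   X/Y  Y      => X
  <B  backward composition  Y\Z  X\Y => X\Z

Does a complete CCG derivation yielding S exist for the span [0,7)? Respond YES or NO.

YES

[0,7] S   >
  [0,3] S/PP   <
    [0,1] "bone" : N/NP
    [1,3] (S/PP)\(N/NP)   <
      [1,2] "liked" : NP
      [2,3] "chased" : ((S/PP)\(N/NP))\NP
  [3,7] PP   >
    [3,6] PP/S   >
      [3,5] (PP/S)/NP   <
        [3,4] "today" : N
        [4,5] "some" : ((PP/S)/NP)\N
      [5,6] "saw" : NP
    [6,7] "heard" : S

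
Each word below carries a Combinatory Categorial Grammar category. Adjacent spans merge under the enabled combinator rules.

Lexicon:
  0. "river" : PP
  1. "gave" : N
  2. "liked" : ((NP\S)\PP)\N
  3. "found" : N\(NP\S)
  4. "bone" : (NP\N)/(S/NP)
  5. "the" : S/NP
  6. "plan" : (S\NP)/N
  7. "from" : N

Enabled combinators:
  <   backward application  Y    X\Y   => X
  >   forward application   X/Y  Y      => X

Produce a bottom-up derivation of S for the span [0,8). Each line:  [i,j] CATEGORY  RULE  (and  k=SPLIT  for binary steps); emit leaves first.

[0,1] PP  lex  "river"
[1,2] N  lex  "gave"
[2,3] ((NP\S)\PP)\N  lex  "liked"
[1,3] (NP\S)\PP  <  k=2
[0,3] NP\S  <  k=1
[3,4] N\(NP\S)  lex  "found"
[0,4] N  <  k=3
[4,5] (NP\N)/(S/NP)  lex  "bone"
[5,6] S/NP  lex  "the"
[4,6] NP\N  >  k=5
[0,6] NP  <  k=4
[6,7] (S\NP)/N  lex  "plan"
[7,8] N  lex  "from"
[6,8] S\NP  >  k=7
[0,8] S  <  k=6

[0,8] S   <
  [0,6] NP   <
    [0,4] N   <
      [0,3] NP\S   <
        [0,1] "river" : PP
        [1,3] (NP\S)\PP   <
          [1,2] "gave" : N
          [2,3] "liked" : ((NP\S)\PP)\N
      [3,4] "found" : N\(NP\S)
    [4,6] NP\N   >
      [4,5] "bone" : (NP\N)/(S/NP)
      [5,6] "the" : S/NP
  [6,8] S\NP   >
    [6,7] "plan" : (S\NP)/N
    [7,8] "from" : N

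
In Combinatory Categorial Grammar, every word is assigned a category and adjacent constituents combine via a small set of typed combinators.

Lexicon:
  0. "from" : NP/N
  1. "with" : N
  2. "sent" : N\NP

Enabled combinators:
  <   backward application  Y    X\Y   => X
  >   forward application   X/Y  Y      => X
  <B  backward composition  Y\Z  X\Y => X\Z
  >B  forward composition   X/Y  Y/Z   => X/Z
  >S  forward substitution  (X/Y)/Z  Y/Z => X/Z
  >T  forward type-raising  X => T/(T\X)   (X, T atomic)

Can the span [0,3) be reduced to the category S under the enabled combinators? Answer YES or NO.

NO

NP/N N N\NP
CKY chart[0,3] = {N, N/(N\N), NP/(NP\N), PP/(PP\N), S/(S\N)}; S ∉ chart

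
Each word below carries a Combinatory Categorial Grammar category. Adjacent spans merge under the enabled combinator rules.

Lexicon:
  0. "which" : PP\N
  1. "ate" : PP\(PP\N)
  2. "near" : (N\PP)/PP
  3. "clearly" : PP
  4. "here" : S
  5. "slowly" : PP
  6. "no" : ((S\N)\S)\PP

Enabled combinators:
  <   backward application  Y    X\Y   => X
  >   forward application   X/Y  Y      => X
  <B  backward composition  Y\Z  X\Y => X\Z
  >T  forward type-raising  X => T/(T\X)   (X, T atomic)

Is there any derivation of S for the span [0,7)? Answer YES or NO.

YES

[0,7] S   <
  [0,4] N   <
    [0,2] PP   <
      [0,1] "which" : PP\N
      [1,2] "ate" : PP\(PP\N)
    [2,4] N\PP   >
      [2,3] "near" : (N\PP)/PP
      [3,4] "clearly" : PP
  [4,7] S\N   <
    [4,5] "here" : S
    [5,7] (S\N)\S   <
      [5,6] "slowly" : PP
      [6,7] "no" : ((S\N)\S)\PP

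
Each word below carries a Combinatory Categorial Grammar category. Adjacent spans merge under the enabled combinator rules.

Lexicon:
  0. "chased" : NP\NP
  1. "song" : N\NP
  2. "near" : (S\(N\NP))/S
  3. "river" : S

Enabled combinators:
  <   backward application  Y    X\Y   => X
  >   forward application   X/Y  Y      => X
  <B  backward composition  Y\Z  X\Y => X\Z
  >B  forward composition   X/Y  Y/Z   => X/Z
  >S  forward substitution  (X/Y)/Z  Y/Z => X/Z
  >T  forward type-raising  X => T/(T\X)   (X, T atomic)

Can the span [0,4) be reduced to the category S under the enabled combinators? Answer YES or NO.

[0,4] S   <
  [0,2] N\NP   <B
    [0,1] "chased" : NP\NP
    [1,2] "song" : N\NP
  [2,4] S\(N\NP)   >
    [2,3] "near" : (S\(N\NP))/S
    [3,4] "river" : S

YES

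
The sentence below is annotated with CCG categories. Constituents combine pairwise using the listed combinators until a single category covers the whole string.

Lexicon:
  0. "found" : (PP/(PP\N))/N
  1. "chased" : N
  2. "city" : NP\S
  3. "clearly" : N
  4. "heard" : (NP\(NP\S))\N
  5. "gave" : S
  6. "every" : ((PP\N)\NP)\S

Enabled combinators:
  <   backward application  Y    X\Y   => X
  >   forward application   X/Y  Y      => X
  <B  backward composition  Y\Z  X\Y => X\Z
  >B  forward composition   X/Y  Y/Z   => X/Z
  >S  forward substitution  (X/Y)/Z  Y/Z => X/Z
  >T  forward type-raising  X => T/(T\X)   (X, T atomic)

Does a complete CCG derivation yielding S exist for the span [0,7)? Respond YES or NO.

NO

(PP/(PP\N))/N N NP\S N (NP\(NP\S))\N S ((PP\N)\NP)\S
CKY chart[0,7] = {(PP/(PP\N))/(N\PP), N/(N\PP), NP/(NP\PP), PP, PP/(PP\PP), S/(S\PP)}; S ∉ chart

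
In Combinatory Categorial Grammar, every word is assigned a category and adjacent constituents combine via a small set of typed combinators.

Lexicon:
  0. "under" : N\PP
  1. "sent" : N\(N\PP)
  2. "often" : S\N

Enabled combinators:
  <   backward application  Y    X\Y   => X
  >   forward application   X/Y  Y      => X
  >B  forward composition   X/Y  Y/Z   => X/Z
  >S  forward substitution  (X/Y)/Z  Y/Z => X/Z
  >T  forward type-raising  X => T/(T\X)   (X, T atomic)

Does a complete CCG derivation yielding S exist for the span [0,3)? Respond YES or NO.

[0,3] S   <
  [0,2] N   <
    [0,1] "under" : N\PP
    [1,2] "sent" : N\(N\PP)
  [2,3] "often" : S\N

YES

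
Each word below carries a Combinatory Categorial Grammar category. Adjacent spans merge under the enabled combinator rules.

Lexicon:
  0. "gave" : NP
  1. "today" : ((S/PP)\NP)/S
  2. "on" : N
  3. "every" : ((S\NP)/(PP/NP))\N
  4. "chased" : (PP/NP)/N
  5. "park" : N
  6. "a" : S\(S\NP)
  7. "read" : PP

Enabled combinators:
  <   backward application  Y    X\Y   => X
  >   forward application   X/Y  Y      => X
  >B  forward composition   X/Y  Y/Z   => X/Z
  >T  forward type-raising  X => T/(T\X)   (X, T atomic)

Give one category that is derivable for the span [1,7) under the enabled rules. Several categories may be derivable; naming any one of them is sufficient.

[0,8] S   >
  [0,7] S/PP   <
    [0,1] "gave" : NP
    [1,7] (S/PP)\NP   >
      [1,2] "today" : ((S/PP)\NP)/S
      [2,7] S   <
        [2,6] S\NP   >
          [2,4] (S\NP)/(PP/NP)   <
            [2,3] "on" : N
            [3,4] "every" : ((S\NP)/(PP/NP))\N
          [4,6] PP/NP   >
            [4,5] "chased" : (PP/NP)/N
            [5,6] "park" : N
        [6,7] "a" : S\(S\NP)
  [7,8] "read" : PP

(S/PP)\NP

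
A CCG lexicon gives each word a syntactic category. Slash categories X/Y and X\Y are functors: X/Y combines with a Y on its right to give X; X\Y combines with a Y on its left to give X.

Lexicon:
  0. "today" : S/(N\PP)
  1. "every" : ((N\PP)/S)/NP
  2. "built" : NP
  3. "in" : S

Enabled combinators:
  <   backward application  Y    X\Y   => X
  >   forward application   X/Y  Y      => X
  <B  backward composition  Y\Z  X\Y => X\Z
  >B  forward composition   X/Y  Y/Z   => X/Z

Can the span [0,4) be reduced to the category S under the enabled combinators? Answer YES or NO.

[0,4] S   >
  [0,1] "today" : S/(N\PP)
  [1,4] N\PP   >
    [1,3] (N\PP)/S   >
      [1,2] "every" : ((N\PP)/S)/NP
      [2,3] "built" : NP
    [3,4] "in" : S

YES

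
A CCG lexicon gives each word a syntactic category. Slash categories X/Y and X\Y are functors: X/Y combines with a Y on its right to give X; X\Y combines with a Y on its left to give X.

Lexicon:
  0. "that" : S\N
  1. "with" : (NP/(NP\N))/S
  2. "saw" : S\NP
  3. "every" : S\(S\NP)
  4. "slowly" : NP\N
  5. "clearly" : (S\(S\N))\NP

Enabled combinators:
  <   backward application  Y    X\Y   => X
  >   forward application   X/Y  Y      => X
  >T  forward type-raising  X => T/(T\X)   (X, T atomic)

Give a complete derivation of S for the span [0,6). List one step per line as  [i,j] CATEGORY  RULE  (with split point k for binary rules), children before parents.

[0,1] S\N  lex  "that"
[1,2] (NP/(NP\N))/S  lex  "with"
[2,3] S\NP  lex  "saw"
[3,4] S\(S\NP)  lex  "every"
[2,4] S  <  k=3
[1,4] NP/(NP\N)  >  k=2
[4,5] NP\N  lex  "slowly"
[1,5] NP  >  k=4
[5,6] (S\(S\N))\NP  lex  "clearly"
[1,6] S\(S\N)  <  k=5
[0,6] S  <  k=1

[0,6] S   <
  [0,1] "that" : S\N
  [1,6] S\(S\N)   <
    [1,5] NP   >
      [1,4] NP/(NP\N)   >
        [1,2] "with" : (NP/(NP\N))/S
        [2,4] S   <
          [2,3] "saw" : S\NP
          [3,4] "every" : S\(S\NP)
      [4,5] "slowly" : NP\N
    [5,6] "clearly" : (S\(S\N))\NP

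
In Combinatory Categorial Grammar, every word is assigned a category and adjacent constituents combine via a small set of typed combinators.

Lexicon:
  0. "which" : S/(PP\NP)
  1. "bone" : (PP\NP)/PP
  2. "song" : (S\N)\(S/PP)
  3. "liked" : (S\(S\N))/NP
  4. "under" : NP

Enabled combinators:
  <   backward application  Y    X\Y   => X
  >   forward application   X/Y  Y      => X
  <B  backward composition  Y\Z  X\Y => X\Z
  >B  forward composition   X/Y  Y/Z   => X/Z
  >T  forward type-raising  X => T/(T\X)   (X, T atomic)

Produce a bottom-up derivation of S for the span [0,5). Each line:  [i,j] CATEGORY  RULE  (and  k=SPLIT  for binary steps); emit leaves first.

[0,1] S/(PP\NP)  lex  "which"
[1,2] (PP\NP)/PP  lex  "bone"
[0,2] S/PP  >B  k=1
[2,3] (S\N)\(S/PP)  lex  "song"
[0,3] S\N  <  k=2
[3,4] (S\(S\N))/NP  lex  "liked"
[4,5] NP  lex  "under"
[3,5] S\(S\N)  >  k=4
[0,5] S  <  k=3

[0,5] S   <
  [0,3] S\N   <
    [0,2] S/PP   >B
      [0,1] "which" : S/(PP\NP)
      [1,2] "bone" : (PP\NP)/PP
    [2,3] "song" : (S\N)\(S/PP)
  [3,5] S\(S\N)   >
    [3,4] "liked" : (S\(S\N))/NP
    [4,5] "under" : NP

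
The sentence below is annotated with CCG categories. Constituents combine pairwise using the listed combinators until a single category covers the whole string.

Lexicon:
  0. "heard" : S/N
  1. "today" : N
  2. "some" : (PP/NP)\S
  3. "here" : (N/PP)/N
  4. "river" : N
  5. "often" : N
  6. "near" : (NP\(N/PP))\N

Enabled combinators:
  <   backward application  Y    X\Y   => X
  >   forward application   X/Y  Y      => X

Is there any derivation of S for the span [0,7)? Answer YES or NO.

S/N N (PP/NP)\S (N/PP)/N N N (NP\(N/PP))\N
CKY chart[0,7] = {PP}; S ∉ chart

NO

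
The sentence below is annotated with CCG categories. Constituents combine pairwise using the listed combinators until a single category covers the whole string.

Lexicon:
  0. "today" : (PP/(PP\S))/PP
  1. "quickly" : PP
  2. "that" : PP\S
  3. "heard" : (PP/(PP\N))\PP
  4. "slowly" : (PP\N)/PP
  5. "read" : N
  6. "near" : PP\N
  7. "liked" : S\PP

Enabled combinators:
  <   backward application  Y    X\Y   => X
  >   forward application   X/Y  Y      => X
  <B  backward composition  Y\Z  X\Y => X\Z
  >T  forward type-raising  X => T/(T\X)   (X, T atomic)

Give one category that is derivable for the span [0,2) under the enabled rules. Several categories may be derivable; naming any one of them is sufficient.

PP/(PP\S)

[0,8] S   <
  [0,7] PP   >
    [0,4] PP/(PP\N)   <
      [0,3] PP   >
        [0,2] PP/(PP\S)   >
          [0,1] "today" : (PP/(PP\S))/PP
          [1,2] "quickly" : PP
        [2,3] "that" : PP\S
      [3,4] "heard" : (PP/(PP\N))\PP
    [4,7] PP\N   >
      [4,5] "slowly" : (PP\N)/PP
      [5,7] PP   <
        [5,6] "read" : N
        [6,7] "near" : PP\N
  [7,8] "liked" : S\PP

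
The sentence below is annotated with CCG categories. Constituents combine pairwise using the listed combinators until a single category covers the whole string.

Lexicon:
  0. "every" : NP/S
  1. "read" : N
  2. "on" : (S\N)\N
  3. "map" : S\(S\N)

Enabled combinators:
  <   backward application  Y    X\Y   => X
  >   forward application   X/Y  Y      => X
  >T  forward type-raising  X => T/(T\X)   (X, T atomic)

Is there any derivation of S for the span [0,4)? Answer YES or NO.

NO

NP/S N (S\N)\N S\(S\N)
CKY chart[0,4] = {N/(N\NP), NP, NP/(NP\NP), PP/(PP\NP), S/(S\NP)}; S ∉ chart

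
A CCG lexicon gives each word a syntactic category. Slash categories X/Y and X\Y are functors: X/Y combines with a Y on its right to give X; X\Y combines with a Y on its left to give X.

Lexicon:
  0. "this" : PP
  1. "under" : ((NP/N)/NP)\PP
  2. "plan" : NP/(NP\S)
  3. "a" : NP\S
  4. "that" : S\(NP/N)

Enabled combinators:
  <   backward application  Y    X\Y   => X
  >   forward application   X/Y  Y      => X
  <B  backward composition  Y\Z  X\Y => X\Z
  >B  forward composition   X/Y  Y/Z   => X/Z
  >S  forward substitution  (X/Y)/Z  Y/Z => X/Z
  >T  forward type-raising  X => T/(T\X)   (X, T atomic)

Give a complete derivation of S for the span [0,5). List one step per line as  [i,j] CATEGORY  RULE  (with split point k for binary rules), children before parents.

[0,1] PP  lex  "this"
[1,2] ((NP/N)/NP)\PP  lex  "under"
[0,2] (NP/N)/NP  <  k=1
[2,3] NP/(NP\S)  lex  "plan"
[3,4] NP\S  lex  "a"
[2,4] NP  >  k=3
[0,4] NP/N  >  k=2
[4,5] S\(NP/N)  lex  "that"
[0,5] S  <  k=4

[0,5] S   <
  [0,4] NP/N   >
    [0,2] (NP/N)/NP   <
      [0,1] "this" : PP
      [1,2] "under" : ((NP/N)/NP)\PP
    [2,4] NP   >
      [2,3] "plan" : NP/(NP\S)
      [3,4] "a" : NP\S
  [4,5] "that" : S\(NP/N)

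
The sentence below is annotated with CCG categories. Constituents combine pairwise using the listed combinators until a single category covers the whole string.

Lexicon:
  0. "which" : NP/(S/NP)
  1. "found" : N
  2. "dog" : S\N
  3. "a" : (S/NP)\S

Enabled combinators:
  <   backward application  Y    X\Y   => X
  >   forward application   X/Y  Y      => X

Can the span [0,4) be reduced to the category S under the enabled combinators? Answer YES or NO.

NO

NP/(S/NP) N S\N (S/NP)\S
CKY chart[0,4] = {NP}; S ∉ chart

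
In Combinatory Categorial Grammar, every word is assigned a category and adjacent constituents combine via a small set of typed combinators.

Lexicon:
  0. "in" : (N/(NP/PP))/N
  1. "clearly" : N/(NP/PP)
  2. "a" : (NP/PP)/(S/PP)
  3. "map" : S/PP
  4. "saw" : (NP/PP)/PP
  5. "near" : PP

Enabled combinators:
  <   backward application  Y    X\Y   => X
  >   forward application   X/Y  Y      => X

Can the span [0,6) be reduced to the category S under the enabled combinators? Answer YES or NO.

(N/(NP/PP))/N N/(NP/PP) (NP/PP)/(S/PP) S/PP (NP/PP)/PP PP
CKY chart[0,6] = {N}; S ∉ chart

NO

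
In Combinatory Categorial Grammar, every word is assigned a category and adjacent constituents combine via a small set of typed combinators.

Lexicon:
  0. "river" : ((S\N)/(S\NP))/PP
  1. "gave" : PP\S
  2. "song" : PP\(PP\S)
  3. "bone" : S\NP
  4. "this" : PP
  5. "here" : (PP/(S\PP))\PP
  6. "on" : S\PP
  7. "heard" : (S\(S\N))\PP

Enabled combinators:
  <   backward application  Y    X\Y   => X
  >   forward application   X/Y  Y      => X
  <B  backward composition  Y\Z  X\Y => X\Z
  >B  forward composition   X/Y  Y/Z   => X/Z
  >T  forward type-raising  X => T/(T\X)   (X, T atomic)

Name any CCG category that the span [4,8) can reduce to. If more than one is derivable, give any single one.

S\(S\N)

[0,8] S   <
  [0,4] S\N   >
    [0,3] (S\N)/(S\NP)   >
      [0,1] "river" : ((S\N)/(S\NP))/PP
      [1,3] PP   <
        [1,2] "gave" : PP\S
        [2,3] "song" : PP\(PP\S)
    [3,4] "bone" : S\NP
  [4,8] S\(S\N)   <
    [4,7] PP   >
      [4,6] PP/(S\PP)   <
        [4,5] "this" : PP
        [5,6] "here" : (PP/(S\PP))\PP
      [6,7] "on" : S\PP
    [7,8] "heard" : (S\(S\N))\PP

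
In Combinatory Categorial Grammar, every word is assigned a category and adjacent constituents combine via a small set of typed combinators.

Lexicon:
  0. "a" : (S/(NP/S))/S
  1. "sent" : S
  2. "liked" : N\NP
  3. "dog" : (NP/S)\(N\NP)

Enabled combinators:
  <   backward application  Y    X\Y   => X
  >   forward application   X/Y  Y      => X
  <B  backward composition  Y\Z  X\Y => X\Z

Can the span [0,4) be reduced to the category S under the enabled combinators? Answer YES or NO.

YES

[0,4] S   >
  [0,2] S/(NP/S)   >
    [0,1] "a" : (S/(NP/S))/S
    [1,2] "sent" : S
  [2,4] NP/S   <
    [2,3] "liked" : N\NP
    [3,4] "dog" : (NP/S)\(N\NP)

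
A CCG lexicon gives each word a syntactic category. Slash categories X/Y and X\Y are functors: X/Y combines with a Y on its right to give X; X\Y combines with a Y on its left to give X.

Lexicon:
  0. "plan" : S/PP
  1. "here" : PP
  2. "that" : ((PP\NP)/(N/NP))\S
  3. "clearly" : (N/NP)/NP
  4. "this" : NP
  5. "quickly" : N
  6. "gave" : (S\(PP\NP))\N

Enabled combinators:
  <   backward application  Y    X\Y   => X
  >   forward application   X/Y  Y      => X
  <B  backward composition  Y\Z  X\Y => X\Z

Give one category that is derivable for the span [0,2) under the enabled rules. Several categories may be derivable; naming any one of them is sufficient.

S

[0,7] S   <
  [0,5] PP\NP   >
    [0,3] (PP\NP)/(N/NP)   <
      [0,2] S   >
        [0,1] "plan" : S/PP
        [1,2] "here" : PP
      [2,3] "that" : ((PP\NP)/(N/NP))\S
    [3,5] N/NP   >
      [3,4] "clearly" : (N/NP)/NP
      [4,5] "this" : NP
  [5,7] S\(PP\NP)   <
    [5,6] "quickly" : N
    [6,7] "gave" : (S\(PP\NP))\N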